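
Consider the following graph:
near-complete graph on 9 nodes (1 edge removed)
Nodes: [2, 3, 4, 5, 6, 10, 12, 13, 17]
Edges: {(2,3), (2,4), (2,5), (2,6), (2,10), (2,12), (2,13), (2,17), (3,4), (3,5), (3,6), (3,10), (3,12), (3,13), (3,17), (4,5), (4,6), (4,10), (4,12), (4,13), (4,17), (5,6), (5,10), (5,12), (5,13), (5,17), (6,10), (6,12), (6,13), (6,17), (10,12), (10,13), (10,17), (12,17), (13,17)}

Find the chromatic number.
Clique number ω(G) = 8 (lower bound: χ ≥ ω).
The clique on [2, 3, 4, 5, 6, 10, 12, 17] has size 8, forcing χ ≥ 8, and the coloring below uses 8 colors, so χ(G) = 8.
A valid 8-coloring: color 1: [2]; color 2: [4]; color 3: [6]; color 4: [3]; color 5: [17]; color 6: [10]; color 7: [5]; color 8: [12, 13].

χ(G) = 8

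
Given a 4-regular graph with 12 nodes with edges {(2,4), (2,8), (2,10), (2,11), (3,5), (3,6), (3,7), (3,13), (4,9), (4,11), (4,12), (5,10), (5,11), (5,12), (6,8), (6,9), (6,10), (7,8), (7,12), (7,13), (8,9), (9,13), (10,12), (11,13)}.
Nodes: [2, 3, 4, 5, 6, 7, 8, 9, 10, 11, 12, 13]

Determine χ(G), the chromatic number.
Clique number ω(G) = 3 (lower bound: χ ≥ ω).
The clique on [2, 4, 11] has size 3, forcing χ ≥ 3, and the coloring below uses 3 colors, so χ(G) = 3.
A valid 3-coloring: color 1: [2, 5, 6, 7]; color 2: [4, 8, 10, 13]; color 3: [3, 9, 11, 12].

χ(G) = 3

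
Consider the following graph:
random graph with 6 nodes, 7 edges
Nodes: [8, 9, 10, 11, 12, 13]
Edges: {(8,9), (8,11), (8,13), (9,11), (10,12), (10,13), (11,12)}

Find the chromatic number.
χ(G) = 3

Clique number ω(G) = 3 (lower bound: χ ≥ ω).
The clique on [8, 9, 11] has size 3, forcing χ ≥ 3, and the coloring below uses 3 colors, so χ(G) = 3.
A valid 3-coloring: color 1: [11, 13]; color 2: [8, 12]; color 3: [9, 10].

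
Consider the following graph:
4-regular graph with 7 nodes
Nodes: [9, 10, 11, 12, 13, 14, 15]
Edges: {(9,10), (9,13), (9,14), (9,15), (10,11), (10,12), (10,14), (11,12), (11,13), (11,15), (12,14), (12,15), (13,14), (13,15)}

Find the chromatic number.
Clique number ω(G) = 3 (lower bound: χ ≥ ω).
Suppose a proper 3-coloring c exists. The clique [9, 10, 14] takes 3 distinct colors; by symmetry let c(9) = 1, c(10) = 2, c(14) = 3.
- Vertex 12: neighbors [10, 14] already have colors [2, 3] ⇒ c(12) = 1.
- Vertex 11: neighbors [12, 10] already have colors [1, 2] ⇒ c(11) = 3.
- Vertex 13: neighbors [9, 11] already have colors [1, 3] ⇒ c(13) = 2.
- Vertex 15: neighbors [9, 13, 11] already have colors [1, 2, 3] — all 3 colors blocked. Contradiction.
The forced assignments end in a contradiction, so G has no proper 3-coloring (χ ≥ 4).
The coloring below uses 4 colors, so χ(G) = 4.
A valid 4-coloring: color 1: [10, 13]; color 2: [9, 11]; color 3: [14, 15]; color 4: [12].

χ(G) = 4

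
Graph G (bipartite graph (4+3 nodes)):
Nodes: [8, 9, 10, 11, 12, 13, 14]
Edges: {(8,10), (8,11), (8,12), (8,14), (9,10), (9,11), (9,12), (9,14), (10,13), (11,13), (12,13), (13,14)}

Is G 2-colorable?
Yes, G is 2-colorable

A valid 2-coloring: color 1: [8, 9, 13]; color 2: [10, 11, 12, 14].
(χ(G) = 2 ≤ 2.)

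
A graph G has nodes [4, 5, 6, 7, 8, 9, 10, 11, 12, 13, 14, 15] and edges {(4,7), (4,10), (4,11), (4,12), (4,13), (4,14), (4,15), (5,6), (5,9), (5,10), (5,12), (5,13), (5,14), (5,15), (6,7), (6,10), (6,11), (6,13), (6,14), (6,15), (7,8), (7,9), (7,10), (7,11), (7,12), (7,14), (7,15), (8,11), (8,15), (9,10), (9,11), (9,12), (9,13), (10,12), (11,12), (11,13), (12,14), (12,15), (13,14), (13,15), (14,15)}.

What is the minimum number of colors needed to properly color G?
Clique number ω(G) = 5 (lower bound: χ ≥ ω).
The clique on [5, 6, 13, 14, 15] has size 5, forcing χ ≥ 5, and the coloring below uses 5 colors, so χ(G) = 5.
A valid 5-coloring: color 1: [5, 7]; color 2: [8, 12, 13]; color 3: [10, 11, 15]; color 4: [4, 6, 9]; color 5: [14].

χ(G) = 5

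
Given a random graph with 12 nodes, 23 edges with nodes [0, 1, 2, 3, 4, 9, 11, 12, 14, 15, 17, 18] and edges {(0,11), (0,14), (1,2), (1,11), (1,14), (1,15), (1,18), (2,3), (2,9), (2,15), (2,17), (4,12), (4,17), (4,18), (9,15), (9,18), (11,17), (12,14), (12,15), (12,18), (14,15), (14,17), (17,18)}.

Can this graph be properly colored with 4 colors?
Yes, G is 4-colorable

A valid 4-coloring: color 1: [0, 1, 3, 9, 12, 17]; color 2: [2, 11, 14, 18]; color 3: [4, 15].
(χ(G) = 3 ≤ 4.)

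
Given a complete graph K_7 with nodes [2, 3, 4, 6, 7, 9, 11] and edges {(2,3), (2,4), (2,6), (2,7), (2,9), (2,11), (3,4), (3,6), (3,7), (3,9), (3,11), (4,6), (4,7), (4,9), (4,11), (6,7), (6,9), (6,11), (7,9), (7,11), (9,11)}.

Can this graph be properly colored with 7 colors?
Yes, G is 7-colorable

A valid 7-coloring: color 1: [3]; color 2: [7]; color 3: [9]; color 4: [4]; color 5: [6]; color 6: [11]; color 7: [2].
(χ(G) = 7 ≤ 7.)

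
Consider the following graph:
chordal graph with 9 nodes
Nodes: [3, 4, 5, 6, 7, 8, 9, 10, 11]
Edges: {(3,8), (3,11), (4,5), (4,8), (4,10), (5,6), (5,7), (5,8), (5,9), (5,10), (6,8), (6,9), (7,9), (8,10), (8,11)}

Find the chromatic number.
χ(G) = 4

Clique number ω(G) = 4 (lower bound: χ ≥ ω).
The clique on [4, 5, 8, 10] has size 4, forcing χ ≥ 4, and the coloring below uses 4 colors, so χ(G) = 4.
A valid 4-coloring: color 1: [8, 9]; color 2: [5, 11]; color 3: [3, 4, 6, 7]; color 4: [10].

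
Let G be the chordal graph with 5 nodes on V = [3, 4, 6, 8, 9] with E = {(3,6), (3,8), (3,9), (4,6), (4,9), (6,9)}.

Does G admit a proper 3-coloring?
Yes, G is 3-colorable

A valid 3-coloring: color 1: [3, 4]; color 2: [6, 8]; color 3: [9].
(χ(G) = 3 ≤ 3.)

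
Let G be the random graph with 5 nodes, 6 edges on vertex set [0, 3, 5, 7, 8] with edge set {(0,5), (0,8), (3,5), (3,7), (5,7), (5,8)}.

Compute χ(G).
χ(G) = 3

Clique number ω(G) = 3 (lower bound: χ ≥ ω).
The clique on [0, 5, 8] has size 3, forcing χ ≥ 3, and the coloring below uses 3 colors, so χ(G) = 3.
A valid 3-coloring: color 1: [5]; color 2: [0, 7]; color 3: [3, 8].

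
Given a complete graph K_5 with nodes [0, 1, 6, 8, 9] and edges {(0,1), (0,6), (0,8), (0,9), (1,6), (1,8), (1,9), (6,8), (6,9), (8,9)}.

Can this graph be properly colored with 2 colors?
No, G is not 2-colorable

The clique on vertices [0, 1, 6, 8, 9] has size 5 > 2, so it alone needs 5 colors.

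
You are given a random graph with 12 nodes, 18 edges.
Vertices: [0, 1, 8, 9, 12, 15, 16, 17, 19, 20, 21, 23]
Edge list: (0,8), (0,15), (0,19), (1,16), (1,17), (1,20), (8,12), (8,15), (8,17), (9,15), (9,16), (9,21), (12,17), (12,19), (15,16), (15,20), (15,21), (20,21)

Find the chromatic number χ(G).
Clique number ω(G) = 3 (lower bound: χ ≥ ω).
The clique on [8, 12, 17] has size 3, forcing χ ≥ 3, and the coloring below uses 3 colors, so χ(G) = 3.
A valid 3-coloring: color 1: [1, 12, 15, 23]; color 2: [8, 16, 19, 21]; color 3: [0, 9, 17, 20].

χ(G) = 3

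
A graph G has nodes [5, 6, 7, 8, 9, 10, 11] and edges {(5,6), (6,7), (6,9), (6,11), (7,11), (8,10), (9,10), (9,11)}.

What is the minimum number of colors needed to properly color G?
Clique number ω(G) = 3 (lower bound: χ ≥ ω).
The clique on [6, 9, 11] has size 3, forcing χ ≥ 3, and the coloring below uses 3 colors, so χ(G) = 3.
A valid 3-coloring: color 1: [6, 10]; color 2: [5, 7, 8, 9]; color 3: [11].

χ(G) = 3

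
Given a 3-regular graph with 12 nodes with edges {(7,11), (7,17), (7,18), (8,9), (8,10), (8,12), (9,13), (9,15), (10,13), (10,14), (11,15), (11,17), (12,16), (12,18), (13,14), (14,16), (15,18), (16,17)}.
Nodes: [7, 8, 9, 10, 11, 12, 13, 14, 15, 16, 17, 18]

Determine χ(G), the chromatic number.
χ(G) = 3

Clique number ω(G) = 3 (lower bound: χ ≥ ω).
The clique on [7, 11, 17] has size 3, forcing χ ≥ 3, and the coloring below uses 3 colors, so χ(G) = 3.
A valid 3-coloring: color 1: [8, 14, 15, 17]; color 2: [9, 10, 11, 16, 18]; color 3: [7, 12, 13].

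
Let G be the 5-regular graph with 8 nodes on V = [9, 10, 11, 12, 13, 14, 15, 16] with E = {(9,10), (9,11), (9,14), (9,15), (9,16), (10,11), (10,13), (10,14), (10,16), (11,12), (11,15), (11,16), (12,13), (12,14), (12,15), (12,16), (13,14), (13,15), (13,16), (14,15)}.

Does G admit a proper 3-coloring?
No, G is not 3-colorable

The clique on vertices [9, 10, 11, 16] has size 4 > 3, so it alone needs 4 colors.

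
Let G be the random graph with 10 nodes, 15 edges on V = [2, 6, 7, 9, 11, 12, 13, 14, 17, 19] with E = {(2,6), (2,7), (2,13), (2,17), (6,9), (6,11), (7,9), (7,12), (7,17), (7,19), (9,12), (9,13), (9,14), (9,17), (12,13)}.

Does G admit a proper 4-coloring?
A valid 4-coloring: color 1: [2, 9, 11, 19]; color 2: [6, 7, 13, 14]; color 3: [12, 17].
(χ(G) = 3 ≤ 4.)

Yes, G is 4-colorable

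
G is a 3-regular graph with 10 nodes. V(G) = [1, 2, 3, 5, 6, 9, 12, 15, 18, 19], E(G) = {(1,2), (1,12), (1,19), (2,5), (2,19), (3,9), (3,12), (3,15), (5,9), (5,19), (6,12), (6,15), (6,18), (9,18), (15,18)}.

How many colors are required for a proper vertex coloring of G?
Clique number ω(G) = 3 (lower bound: χ ≥ ω).
The clique on [1, 2, 19] has size 3, forcing χ ≥ 3, and the coloring below uses 3 colors, so χ(G) = 3.
A valid 3-coloring: color 1: [9, 12, 15, 19]; color 2: [1, 3, 5, 18]; color 3: [2, 6].

χ(G) = 3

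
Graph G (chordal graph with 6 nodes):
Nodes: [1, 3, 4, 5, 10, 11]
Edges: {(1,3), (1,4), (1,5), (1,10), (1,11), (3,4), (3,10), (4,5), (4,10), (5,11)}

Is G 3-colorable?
No, G is not 3-colorable

The clique on vertices [1, 3, 4, 10] has size 4 > 3, so it alone needs 4 colors.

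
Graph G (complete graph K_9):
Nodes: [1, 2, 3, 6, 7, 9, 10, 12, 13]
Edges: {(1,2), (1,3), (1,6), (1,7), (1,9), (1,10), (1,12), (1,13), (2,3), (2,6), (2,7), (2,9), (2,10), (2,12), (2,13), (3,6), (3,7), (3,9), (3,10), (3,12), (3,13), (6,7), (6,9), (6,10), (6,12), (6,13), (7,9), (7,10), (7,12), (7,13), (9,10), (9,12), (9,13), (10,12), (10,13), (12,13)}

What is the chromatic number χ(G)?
Clique number ω(G) = 9 (lower bound: χ ≥ ω).
The clique on [1, 2, 3, 6, 7, 9, 10, 12, 13] has size 9, forcing χ ≥ 9, and the coloring below uses 9 colors, so χ(G) = 9.
A valid 9-coloring: color 1: [1]; color 2: [9]; color 3: [3]; color 4: [10]; color 5: [6]; color 6: [7]; color 7: [13]; color 8: [2]; color 9: [12].

χ(G) = 9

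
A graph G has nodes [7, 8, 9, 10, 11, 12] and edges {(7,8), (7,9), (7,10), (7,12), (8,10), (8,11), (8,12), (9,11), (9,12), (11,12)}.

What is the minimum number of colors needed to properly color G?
χ(G) = 3

Clique number ω(G) = 3 (lower bound: χ ≥ ω).
The clique on [8, 11, 12] has size 3, forcing χ ≥ 3, and the coloring below uses 3 colors, so χ(G) = 3.
A valid 3-coloring: color 1: [8, 9]; color 2: [7, 11]; color 3: [10, 12].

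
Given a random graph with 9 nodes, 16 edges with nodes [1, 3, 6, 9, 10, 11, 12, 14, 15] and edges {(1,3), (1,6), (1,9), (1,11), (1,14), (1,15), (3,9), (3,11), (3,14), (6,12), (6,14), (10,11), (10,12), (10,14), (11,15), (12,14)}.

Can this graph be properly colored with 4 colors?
Yes, G is 4-colorable

A valid 4-coloring: color 1: [1, 12]; color 2: [9, 11, 14]; color 3: [3, 6, 10, 15].
(χ(G) = 3 ≤ 4.)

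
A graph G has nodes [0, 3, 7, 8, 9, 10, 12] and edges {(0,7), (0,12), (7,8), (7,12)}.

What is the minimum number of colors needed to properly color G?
χ(G) = 3

Clique number ω(G) = 3 (lower bound: χ ≥ ω).
The clique on [0, 7, 12] has size 3, forcing χ ≥ 3, and the coloring below uses 3 colors, so χ(G) = 3.
A valid 3-coloring: color 1: [3, 7, 9, 10]; color 2: [8, 12]; color 3: [0].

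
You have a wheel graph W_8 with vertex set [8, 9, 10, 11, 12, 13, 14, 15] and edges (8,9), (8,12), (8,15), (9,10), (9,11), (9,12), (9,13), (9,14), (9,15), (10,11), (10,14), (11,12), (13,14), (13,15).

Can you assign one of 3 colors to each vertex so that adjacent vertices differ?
Odd cycle [8, 15, 13, 14, 10, 11, 12] needs 3 colors (χ ≥ 3).
Vertex 9 is adjacent to every vertex of [8, 10, 11, 12, 13, 14, 15], which already need 3 colors among themselves, so 9 needs a new color (χ ≥ 4).
Hence χ(G) ≥ 4 > 3, so no proper 3-coloring exists.

No, G is not 3-colorable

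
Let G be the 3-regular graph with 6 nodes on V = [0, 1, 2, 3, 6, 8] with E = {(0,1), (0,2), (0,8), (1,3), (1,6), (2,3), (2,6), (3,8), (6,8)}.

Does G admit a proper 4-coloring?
A valid 4-coloring: color 1: [1, 2, 8]; color 2: [0, 3, 6].
(χ(G) = 2 ≤ 4.)

Yes, G is 4-colorable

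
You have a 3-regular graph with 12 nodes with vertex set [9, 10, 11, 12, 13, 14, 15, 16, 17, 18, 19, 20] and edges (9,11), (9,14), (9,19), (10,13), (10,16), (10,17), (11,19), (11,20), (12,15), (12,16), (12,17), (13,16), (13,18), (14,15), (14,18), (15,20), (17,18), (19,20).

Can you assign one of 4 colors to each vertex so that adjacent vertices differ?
Yes, G is 4-colorable

A valid 4-coloring: color 1: [13, 14, 17, 20]; color 2: [11, 15, 16, 18]; color 3: [9, 10, 12]; color 4: [19].
(χ(G) = 3 ≤ 4.)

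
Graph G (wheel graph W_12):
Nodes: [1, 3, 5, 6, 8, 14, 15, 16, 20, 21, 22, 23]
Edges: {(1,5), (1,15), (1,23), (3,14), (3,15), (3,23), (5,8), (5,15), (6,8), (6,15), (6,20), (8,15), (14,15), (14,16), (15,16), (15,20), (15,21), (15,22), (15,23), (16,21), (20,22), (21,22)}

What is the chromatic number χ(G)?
Clique number ω(G) = 3 (lower bound: χ ≥ ω).
Odd cycle [20, 6, 8, 5, 1, 23, 3, 14, 16, 21, 22] needs 3 colors (χ ≥ 3).
Vertex 15 is adjacent to every vertex of [1, 3, 5, 6, 8, 14, 16, 20, 21, 22, 23], which already need 3 colors among themselves, so 15 needs a new color (χ ≥ 4).
The coloring below uses 4 colors, so χ(G) = 4.
A valid 4-coloring: color 1: [15]; color 2: [1, 3, 8, 20, 21]; color 3: [5, 6, 14, 22, 23]; color 4: [16].

χ(G) = 4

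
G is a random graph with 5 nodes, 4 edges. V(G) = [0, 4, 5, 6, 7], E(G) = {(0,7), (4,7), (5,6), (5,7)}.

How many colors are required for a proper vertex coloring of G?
χ(G) = 2

Clique number ω(G) = 2 (lower bound: χ ≥ ω).
The graph is bipartite (no odd cycle), so 2 colors suffice: χ(G) = 2.
A valid 2-coloring: color 1: [6, 7]; color 2: [0, 4, 5].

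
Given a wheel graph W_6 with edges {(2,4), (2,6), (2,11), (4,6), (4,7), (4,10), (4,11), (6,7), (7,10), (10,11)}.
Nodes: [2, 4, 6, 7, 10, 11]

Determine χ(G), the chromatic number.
χ(G) = 4

Clique number ω(G) = 3 (lower bound: χ ≥ ω).
Odd cycle [6, 7, 10, 11, 2] needs 3 colors (χ ≥ 3).
Vertex 4 is adjacent to every vertex of [2, 6, 7, 10, 11], which already need 3 colors among themselves, so 4 needs a new color (χ ≥ 4).
The coloring below uses 4 colors, so χ(G) = 4.
A valid 4-coloring: color 1: [4]; color 2: [6, 11]; color 3: [2, 7]; color 4: [10].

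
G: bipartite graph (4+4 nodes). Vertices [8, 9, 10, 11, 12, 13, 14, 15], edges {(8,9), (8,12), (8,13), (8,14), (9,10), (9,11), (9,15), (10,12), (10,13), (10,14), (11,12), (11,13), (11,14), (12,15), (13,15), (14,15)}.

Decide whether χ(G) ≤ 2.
A valid 2-coloring: color 1: [8, 10, 11, 15]; color 2: [9, 12, 13, 14].
(χ(G) = 2 ≤ 2.)

Yes, G is 2-colorable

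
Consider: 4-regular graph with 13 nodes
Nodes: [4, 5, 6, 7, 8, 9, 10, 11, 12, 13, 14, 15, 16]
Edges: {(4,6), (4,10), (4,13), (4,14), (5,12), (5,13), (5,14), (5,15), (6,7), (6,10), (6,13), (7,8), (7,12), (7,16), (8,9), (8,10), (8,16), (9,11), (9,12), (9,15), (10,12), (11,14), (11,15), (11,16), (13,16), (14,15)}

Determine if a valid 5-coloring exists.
A valid 5-coloring: color 1: [8, 11, 12, 13]; color 2: [4, 5, 7, 9]; color 3: [10, 14, 16]; color 4: [6, 15].
(χ(G) = 3 ≤ 5.)

Yes, G is 5-colorable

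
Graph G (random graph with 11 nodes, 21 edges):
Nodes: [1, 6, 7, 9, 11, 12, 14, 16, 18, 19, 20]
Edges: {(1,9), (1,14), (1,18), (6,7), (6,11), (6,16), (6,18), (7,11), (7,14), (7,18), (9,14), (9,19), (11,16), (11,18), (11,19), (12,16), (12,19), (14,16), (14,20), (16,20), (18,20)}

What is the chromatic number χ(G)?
χ(G) = 4

Clique number ω(G) = 4 (lower bound: χ ≥ ω).
The clique on [6, 7, 11, 18] has size 4, forcing χ ≥ 4, and the coloring below uses 4 colors, so χ(G) = 4.
A valid 4-coloring: color 1: [9, 16, 18]; color 2: [11, 12, 14]; color 3: [1, 6, 19, 20]; color 4: [7].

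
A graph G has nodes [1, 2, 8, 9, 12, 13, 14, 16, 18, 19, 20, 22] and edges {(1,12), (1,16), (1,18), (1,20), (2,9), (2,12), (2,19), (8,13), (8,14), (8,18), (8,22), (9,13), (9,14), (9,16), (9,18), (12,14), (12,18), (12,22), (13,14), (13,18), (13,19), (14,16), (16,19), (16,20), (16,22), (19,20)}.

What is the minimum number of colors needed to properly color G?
Clique number ω(G) = 3 (lower bound: χ ≥ ω).
The clique on [8, 13, 18] has size 3, forcing χ ≥ 3, and the coloring below uses 3 colors, so χ(G) = 3.
A valid 3-coloring: color 1: [12, 13, 16]; color 2: [1, 8, 9, 19]; color 3: [2, 14, 18, 20, 22].

χ(G) = 3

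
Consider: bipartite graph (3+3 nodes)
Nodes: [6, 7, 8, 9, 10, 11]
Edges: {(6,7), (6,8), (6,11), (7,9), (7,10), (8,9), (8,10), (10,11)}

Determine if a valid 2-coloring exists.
Yes, G is 2-colorable

A valid 2-coloring: color 1: [6, 9, 10]; color 2: [7, 8, 11].
(χ(G) = 2 ≤ 2.)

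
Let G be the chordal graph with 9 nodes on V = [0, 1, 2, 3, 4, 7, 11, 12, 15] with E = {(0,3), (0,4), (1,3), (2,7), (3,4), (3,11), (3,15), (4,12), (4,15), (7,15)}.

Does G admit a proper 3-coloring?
Yes, G is 3-colorable

A valid 3-coloring: color 1: [3, 7, 12]; color 2: [1, 2, 4, 11]; color 3: [0, 15].
(χ(G) = 3 ≤ 3.)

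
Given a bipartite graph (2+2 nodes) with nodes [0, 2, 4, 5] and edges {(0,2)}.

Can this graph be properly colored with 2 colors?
Yes, G is 2-colorable

A valid 2-coloring: color 1: [2, 4, 5]; color 2: [0].
(χ(G) = 2 ≤ 2.)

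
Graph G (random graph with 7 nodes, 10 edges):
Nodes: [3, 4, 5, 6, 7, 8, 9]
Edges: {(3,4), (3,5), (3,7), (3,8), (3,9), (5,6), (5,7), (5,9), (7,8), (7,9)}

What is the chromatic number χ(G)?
χ(G) = 4

Clique number ω(G) = 4 (lower bound: χ ≥ ω).
The clique on [3, 5, 7, 9] has size 4, forcing χ ≥ 4, and the coloring below uses 4 colors, so χ(G) = 4.
A valid 4-coloring: color 1: [3, 6]; color 2: [4, 7]; color 3: [5, 8]; color 4: [9].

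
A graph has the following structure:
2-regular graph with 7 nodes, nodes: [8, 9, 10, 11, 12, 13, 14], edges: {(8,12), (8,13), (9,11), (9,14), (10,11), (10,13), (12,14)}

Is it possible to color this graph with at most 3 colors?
A valid 3-coloring: color 1: [9, 10, 12]; color 2: [11, 13, 14]; color 3: [8].
(χ(G) = 3 ≤ 3.)

Yes, G is 3-colorable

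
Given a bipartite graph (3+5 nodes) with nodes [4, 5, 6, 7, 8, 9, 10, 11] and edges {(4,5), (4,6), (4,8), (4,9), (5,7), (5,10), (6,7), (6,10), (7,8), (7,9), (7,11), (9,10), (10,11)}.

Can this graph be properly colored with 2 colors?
A valid 2-coloring: color 1: [4, 7, 10]; color 2: [5, 6, 8, 9, 11].
(χ(G) = 2 ≤ 2.)

Yes, G is 2-colorable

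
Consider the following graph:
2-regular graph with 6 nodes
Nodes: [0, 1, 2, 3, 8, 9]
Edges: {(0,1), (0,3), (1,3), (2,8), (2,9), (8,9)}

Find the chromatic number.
Clique number ω(G) = 3 (lower bound: χ ≥ ω).
The clique on [0, 1, 3] has size 3, forcing χ ≥ 3, and the coloring below uses 3 colors, so χ(G) = 3.
A valid 3-coloring: color 1: [0, 2]; color 2: [3, 8]; color 3: [1, 9].

χ(G) = 3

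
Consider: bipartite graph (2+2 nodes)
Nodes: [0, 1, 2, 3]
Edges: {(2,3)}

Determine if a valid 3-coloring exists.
A valid 3-coloring: color 1: [0, 1, 2]; color 2: [3].
(χ(G) = 2 ≤ 3.)

Yes, G is 3-colorable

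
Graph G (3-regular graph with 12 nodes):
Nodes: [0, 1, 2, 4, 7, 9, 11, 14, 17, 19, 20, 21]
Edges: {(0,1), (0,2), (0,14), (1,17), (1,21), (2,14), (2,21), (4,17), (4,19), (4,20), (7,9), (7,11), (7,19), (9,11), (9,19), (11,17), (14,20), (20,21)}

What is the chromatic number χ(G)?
Clique number ω(G) = 3 (lower bound: χ ≥ ω).
The clique on [0, 2, 14] has size 3, forcing χ ≥ 3, and the coloring below uses 3 colors, so χ(G) = 3.
A valid 3-coloring: color 1: [0, 4, 9, 21]; color 2: [1, 11, 14, 19]; color 3: [2, 7, 17, 20].

χ(G) = 3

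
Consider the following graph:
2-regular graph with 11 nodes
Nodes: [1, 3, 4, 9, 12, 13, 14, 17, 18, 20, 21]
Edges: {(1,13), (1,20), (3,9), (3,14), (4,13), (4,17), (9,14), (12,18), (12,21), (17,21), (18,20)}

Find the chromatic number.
χ(G) = 3

Clique number ω(G) = 3 (lower bound: χ ≥ ω).
The clique on [3, 9, 14] has size 3, forcing χ ≥ 3, and the coloring below uses 3 colors, so χ(G) = 3.
A valid 3-coloring: color 1: [1, 4, 14, 18, 21]; color 2: [3, 12, 13, 17, 20]; color 3: [9].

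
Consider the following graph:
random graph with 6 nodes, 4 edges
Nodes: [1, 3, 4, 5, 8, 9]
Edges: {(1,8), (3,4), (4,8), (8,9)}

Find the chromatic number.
Clique number ω(G) = 2 (lower bound: χ ≥ ω).
The graph is bipartite (no odd cycle), so 2 colors suffice: χ(G) = 2.
A valid 2-coloring: color 1: [3, 5, 8]; color 2: [1, 4, 9].

χ(G) = 2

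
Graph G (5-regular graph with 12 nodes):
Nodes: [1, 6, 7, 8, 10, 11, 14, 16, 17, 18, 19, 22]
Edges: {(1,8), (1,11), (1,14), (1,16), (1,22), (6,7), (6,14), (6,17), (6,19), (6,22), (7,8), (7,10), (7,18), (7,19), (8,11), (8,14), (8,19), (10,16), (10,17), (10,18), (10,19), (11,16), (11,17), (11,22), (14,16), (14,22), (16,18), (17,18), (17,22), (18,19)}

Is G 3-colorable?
No, G is not 3-colorable

The clique on vertices [7, 10, 18, 19] has size 4 > 3, so it alone needs 4 colors.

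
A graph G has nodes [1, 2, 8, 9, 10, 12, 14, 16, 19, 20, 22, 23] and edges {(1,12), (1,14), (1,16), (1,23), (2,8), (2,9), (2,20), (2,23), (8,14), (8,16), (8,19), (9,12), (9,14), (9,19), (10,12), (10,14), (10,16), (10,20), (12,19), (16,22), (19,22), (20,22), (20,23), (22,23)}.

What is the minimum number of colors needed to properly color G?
Clique number ω(G) = 3 (lower bound: χ ≥ ω).
Suppose a proper 3-coloring c exists. The clique [2, 20, 23] takes 3 distinct colors; by symmetry let c(2) = 1, c(20) = 2, c(23) = 3.
- Vertex 22: neighbors [20, 23] already have colors [2, 3] ⇒ c(22) = 1.
- Vertex 1: neighbors [23] already have colors [3]; try each remaining color.
- Case c(1) = 1:
  - Vertex 8: neighbors [2] already have colors [1]; try each remaining color.
  - Case c(8) = 2:
    - Vertex 14: neighbors [1, 8] already have colors [1, 2] ⇒ c(14) = 3.
    - Vertex 9: neighbors [2, 14] already have colors [1, 3] ⇒ c(9) = 2.
    - Vertex 10: neighbors [20, 14] already have colors [2, 3] ⇒ c(10) = 1.
    - Vertex 12: neighbors [1, 9] already have colors [1, 2] ⇒ c(12) = 3.
    - Vertex 19: neighbors [22, 8, 12] already have colors [1, 2, 3] — all 3 colors blocked. Contradiction.
  - Case c(8) = 3:
    - Vertex 14: neighbors [1, 8] already have colors [1, 3] ⇒ c(14) = 2.
    - Vertex 9: neighbors [2, 14] already have colors [1, 2] ⇒ c(9) = 3.
    - Vertex 12: neighbors [1, 9] already have colors [1, 3] ⇒ c(12) = 2.
    - Vertex 19: neighbors [22, 12, 8] already have colors [1, 2, 3] — all 3 colors blocked. Contradiction.
- Case c(1) = 2:
  - Vertex 16: neighbors [22, 1] already have colors [1, 2] ⇒ c(16) = 3.
  - Vertex 8: neighbors [2, 16] already have colors [1, 3] ⇒ c(8) = 2.
  - Vertex 10: neighbors [20, 16] already have colors [2, 3] ⇒ c(10) = 1.
  - Vertex 12: neighbors [10, 1] already have colors [1, 2] ⇒ c(12) = 3.
  - Vertex 19: neighbors [22, 8, 12] already have colors [1, 2, 3] — all 3 colors blocked. Contradiction.
Every case ends in a contradiction, so G has no proper 3-coloring (χ ≥ 4).
The coloring below uses 4 colors, so χ(G) = 4.
A valid 4-coloring: color 1: [8, 9, 10, 23]; color 2: [2, 14, 16, 19]; color 3: [12, 20]; color 4: [1, 22].

χ(G) = 4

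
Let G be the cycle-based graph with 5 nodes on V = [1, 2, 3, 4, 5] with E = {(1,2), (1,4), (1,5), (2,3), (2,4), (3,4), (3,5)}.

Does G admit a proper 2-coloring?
No, G is not 2-colorable

The clique on vertices [1, 2, 4] has size 3 > 2, so it alone needs 3 colors.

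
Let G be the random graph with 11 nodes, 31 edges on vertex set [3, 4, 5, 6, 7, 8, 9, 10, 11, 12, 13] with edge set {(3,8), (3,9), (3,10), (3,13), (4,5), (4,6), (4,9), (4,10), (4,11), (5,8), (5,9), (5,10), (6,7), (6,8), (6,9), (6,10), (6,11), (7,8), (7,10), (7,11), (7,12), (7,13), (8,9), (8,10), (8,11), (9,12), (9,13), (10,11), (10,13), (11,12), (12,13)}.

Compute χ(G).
Clique number ω(G) = 5 (lower bound: χ ≥ ω).
The clique on [6, 7, 8, 10, 11] has size 5, forcing χ ≥ 5, and the coloring below uses 5 colors, so χ(G) = 5.
A valid 5-coloring: color 1: [9, 10]; color 2: [4, 8, 12]; color 3: [3, 5, 7]; color 4: [6, 13]; color 5: [11].

χ(G) = 5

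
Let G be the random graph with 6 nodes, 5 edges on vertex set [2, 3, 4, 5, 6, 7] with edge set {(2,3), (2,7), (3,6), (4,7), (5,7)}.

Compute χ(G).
Clique number ω(G) = 2 (lower bound: χ ≥ ω).
The graph is bipartite (no odd cycle), so 2 colors suffice: χ(G) = 2.
A valid 2-coloring: color 1: [3, 7]; color 2: [2, 4, 5, 6].

χ(G) = 2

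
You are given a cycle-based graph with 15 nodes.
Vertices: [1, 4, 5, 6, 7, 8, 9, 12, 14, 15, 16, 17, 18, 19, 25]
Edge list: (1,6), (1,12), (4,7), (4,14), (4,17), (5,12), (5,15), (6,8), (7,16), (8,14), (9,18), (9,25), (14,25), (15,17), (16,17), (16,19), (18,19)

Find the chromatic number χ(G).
Clique number ω(G) = 2 (lower bound: χ ≥ ω).
Odd cycle [17, 15, 5, 12, 1, 6, 8, 14, 25, 9, 18, 19, 16] needs 3 colors (χ ≥ 3).
The coloring below uses 3 colors, so χ(G) = 3.
A valid 3-coloring: color 1: [4, 6, 12, 15, 16, 18, 25]; color 2: [1, 5, 7, 9, 14, 17, 19]; color 3: [8].

χ(G) = 3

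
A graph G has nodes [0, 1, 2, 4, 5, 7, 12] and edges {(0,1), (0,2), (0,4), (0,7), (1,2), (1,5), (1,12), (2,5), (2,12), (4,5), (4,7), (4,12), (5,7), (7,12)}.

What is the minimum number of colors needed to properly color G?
Clique number ω(G) = 3 (lower bound: χ ≥ ω).
The clique on [0, 1, 2] has size 3, forcing χ ≥ 3, and the coloring below uses 3 colors, so χ(G) = 3.
A valid 3-coloring: color 1: [1, 4]; color 2: [0, 5, 12]; color 3: [2, 7].

χ(G) = 3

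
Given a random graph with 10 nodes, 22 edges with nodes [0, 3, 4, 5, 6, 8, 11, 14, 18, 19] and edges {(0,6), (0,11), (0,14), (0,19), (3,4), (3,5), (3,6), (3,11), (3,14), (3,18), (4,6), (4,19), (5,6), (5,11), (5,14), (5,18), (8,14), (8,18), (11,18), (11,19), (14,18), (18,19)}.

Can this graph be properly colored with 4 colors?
A valid 4-coloring: color 1: [3, 8, 19]; color 2: [6, 18]; color 3: [0, 4, 5]; color 4: [11, 14].
(χ(G) = 4 ≤ 4.)

Yes, G is 4-colorable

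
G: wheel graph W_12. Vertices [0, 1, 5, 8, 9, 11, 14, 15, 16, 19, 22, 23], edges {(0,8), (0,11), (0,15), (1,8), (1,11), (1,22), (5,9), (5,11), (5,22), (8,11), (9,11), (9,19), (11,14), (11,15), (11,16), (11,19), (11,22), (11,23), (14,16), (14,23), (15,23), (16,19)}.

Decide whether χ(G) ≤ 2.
No, G is not 2-colorable

The clique on vertices [0, 8, 11] has size 3 > 2, so it alone needs 3 colors.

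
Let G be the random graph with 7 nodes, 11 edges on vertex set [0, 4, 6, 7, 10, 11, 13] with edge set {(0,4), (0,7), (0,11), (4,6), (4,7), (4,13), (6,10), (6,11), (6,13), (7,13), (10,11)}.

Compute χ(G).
χ(G) = 3

Clique number ω(G) = 3 (lower bound: χ ≥ ω).
The clique on [6, 10, 11] has size 3, forcing χ ≥ 3, and the coloring below uses 3 colors, so χ(G) = 3.
A valid 3-coloring: color 1: [6, 7]; color 2: [4, 11]; color 3: [0, 10, 13].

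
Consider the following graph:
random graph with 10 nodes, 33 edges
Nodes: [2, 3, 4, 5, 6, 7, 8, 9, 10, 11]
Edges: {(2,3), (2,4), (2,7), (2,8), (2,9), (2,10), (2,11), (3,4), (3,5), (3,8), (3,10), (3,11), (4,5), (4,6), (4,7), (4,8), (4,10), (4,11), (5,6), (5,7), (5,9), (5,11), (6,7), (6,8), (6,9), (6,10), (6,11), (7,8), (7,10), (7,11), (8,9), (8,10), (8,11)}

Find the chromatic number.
Clique number ω(G) = 5 (lower bound: χ ≥ ω).
The clique on [2, 3, 4, 8, 10] has size 5, forcing χ ≥ 5, and the coloring below uses 5 colors, so χ(G) = 5.
A valid 5-coloring: color 1: [4, 9]; color 2: [5, 8]; color 3: [2, 6]; color 4: [3, 7]; color 5: [10, 11].

χ(G) = 5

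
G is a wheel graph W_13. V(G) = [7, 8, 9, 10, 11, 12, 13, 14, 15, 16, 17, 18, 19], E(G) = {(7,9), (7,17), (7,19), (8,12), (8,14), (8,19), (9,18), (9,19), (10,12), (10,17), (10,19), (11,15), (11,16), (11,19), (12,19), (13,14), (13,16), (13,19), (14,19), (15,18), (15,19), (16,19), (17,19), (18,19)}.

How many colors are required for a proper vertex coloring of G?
χ(G) = 3

Clique number ω(G) = 3 (lower bound: χ ≥ ω).
The clique on [7, 9, 19] has size 3, forcing χ ≥ 3, and the coloring below uses 3 colors, so χ(G) = 3.
A valid 3-coloring: color 1: [19]; color 2: [7, 8, 10, 11, 13, 18]; color 3: [9, 12, 14, 15, 16, 17].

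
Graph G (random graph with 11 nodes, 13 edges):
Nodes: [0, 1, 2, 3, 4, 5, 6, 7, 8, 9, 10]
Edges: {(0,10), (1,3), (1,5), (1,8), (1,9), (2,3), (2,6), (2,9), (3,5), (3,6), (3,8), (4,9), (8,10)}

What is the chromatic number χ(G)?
Clique number ω(G) = 3 (lower bound: χ ≥ ω).
The clique on [1, 3, 8] has size 3, forcing χ ≥ 3, and the coloring below uses 3 colors, so χ(G) = 3.
A valid 3-coloring: color 1: [3, 7, 9, 10]; color 2: [0, 1, 2, 4]; color 3: [5, 6, 8].

χ(G) = 3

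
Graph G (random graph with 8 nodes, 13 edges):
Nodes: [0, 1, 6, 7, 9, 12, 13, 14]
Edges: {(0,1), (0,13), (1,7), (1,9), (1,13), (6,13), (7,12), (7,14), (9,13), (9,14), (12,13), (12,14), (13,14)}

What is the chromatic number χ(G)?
χ(G) = 3

Clique number ω(G) = 3 (lower bound: χ ≥ ω).
The clique on [0, 1, 13] has size 3, forcing χ ≥ 3, and the coloring below uses 3 colors, so χ(G) = 3.
A valid 3-coloring: color 1: [7, 13]; color 2: [1, 6, 14]; color 3: [0, 9, 12].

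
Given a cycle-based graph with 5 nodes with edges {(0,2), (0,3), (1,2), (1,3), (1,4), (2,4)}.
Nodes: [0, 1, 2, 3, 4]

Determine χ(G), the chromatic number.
χ(G) = 3

Clique number ω(G) = 3 (lower bound: χ ≥ ω).
The clique on [1, 2, 4] has size 3, forcing χ ≥ 3, and the coloring below uses 3 colors, so χ(G) = 3.
A valid 3-coloring: color 1: [0, 1]; color 2: [2, 3]; color 3: [4].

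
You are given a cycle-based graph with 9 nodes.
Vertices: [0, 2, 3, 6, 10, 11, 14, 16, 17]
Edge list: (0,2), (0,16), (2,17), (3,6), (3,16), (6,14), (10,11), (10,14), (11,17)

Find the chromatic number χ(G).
χ(G) = 3

Clique number ω(G) = 2 (lower bound: χ ≥ ω).
Odd cycle [14, 6, 3, 16, 0, 2, 17, 11, 10] needs 3 colors (χ ≥ 3).
The coloring below uses 3 colors, so χ(G) = 3.
A valid 3-coloring: color 1: [0, 3, 11, 14]; color 2: [2, 6, 10, 16]; color 3: [17].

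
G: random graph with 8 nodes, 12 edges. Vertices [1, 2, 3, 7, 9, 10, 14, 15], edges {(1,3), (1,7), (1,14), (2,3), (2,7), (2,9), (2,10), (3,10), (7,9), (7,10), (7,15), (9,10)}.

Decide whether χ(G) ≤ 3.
No, G is not 3-colorable

The clique on vertices [2, 7, 9, 10] has size 4 > 3, so it alone needs 4 colors.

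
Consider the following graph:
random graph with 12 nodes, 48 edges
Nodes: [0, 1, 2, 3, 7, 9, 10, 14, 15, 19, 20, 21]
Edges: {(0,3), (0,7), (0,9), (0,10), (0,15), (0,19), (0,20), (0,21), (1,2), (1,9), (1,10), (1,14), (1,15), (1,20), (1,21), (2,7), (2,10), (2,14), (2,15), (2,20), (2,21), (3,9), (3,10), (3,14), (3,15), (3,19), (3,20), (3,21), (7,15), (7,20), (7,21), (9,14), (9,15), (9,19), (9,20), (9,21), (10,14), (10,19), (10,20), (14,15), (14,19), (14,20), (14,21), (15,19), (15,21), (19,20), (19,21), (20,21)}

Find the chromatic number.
χ(G) = 6

Clique number ω(G) = 6 (lower bound: χ ≥ ω).
The clique on [0, 3, 9, 19, 20, 21] has size 6, forcing χ ≥ 6, and the coloring below uses 6 colors, so χ(G) = 6.
A valid 6-coloring: color 1: [15, 20]; color 2: [10, 21]; color 3: [0, 14]; color 4: [1, 3, 7]; color 5: [2, 19]; color 6: [9].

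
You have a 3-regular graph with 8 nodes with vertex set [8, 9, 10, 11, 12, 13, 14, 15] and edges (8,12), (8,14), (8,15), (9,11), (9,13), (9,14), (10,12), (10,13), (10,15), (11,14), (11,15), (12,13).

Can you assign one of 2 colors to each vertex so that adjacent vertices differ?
No, G is not 2-colorable

The clique on vertices [9, 11, 14] has size 3 > 2, so it alone needs 3 colors.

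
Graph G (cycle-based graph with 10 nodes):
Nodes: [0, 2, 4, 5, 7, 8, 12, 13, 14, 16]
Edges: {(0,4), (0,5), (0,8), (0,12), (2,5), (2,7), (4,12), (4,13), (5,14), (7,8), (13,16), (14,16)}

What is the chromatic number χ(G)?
Clique number ω(G) = 3 (lower bound: χ ≥ ω).
The clique on [0, 4, 12] has size 3, forcing χ ≥ 3, and the coloring below uses 3 colors, so χ(G) = 3.
A valid 3-coloring: color 1: [0, 2, 13, 14]; color 2: [4, 5, 7, 16]; color 3: [8, 12].

χ(G) = 3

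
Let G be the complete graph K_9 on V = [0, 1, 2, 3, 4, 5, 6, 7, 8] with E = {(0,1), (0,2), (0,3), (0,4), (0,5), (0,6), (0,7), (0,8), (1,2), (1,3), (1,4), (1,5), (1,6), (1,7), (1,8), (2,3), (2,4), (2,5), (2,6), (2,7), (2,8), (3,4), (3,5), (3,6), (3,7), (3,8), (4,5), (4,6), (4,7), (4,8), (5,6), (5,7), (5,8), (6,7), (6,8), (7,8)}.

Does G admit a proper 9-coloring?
Yes, G is 9-colorable

A valid 9-coloring: color 1: [5]; color 2: [7]; color 3: [6]; color 4: [4]; color 5: [3]; color 6: [1]; color 7: [0]; color 8: [2]; color 9: [8].
(χ(G) = 9 ≤ 9.)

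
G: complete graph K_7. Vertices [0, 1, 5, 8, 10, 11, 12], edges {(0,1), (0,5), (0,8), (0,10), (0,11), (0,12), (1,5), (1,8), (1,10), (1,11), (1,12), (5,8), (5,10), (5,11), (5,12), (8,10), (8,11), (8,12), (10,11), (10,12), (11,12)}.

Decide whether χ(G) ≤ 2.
The clique on vertices [0, 1, 5, 8, 10, 11, 12] has size 7 > 2, so it alone needs 7 colors.

No, G is not 2-colorable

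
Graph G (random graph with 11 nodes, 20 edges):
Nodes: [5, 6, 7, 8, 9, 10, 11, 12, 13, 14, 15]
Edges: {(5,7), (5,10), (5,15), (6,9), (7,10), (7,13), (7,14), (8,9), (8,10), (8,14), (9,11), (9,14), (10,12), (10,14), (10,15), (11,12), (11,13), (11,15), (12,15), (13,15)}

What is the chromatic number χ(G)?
Clique number ω(G) = 3 (lower bound: χ ≥ ω).
Suppose a proper 3-coloring c exists. The clique [5, 7, 10] takes 3 distinct colors; by symmetry let c(5) = 1, c(7) = 2, c(10) = 3.
- Vertex 15: neighbors [5, 10] already have colors [1, 3] ⇒ c(15) = 2.
- Vertex 14: neighbors [7, 10] already have colors [2, 3] ⇒ c(14) = 1.
- Vertex 8: neighbors [14, 10] already have colors [1, 3] ⇒ c(8) = 2.
- Vertex 9: neighbors [14, 8] already have colors [1, 2] ⇒ c(9) = 3.
- Vertex 11: neighbors [15, 9] already have colors [2, 3] ⇒ c(11) = 1.
- Vertex 12: neighbors [11, 15, 10] already have colors [1, 2, 3] — all 3 colors blocked. Contradiction.
The forced assignments end in a contradiction, so G has no proper 3-coloring (χ ≥ 4).
The coloring below uses 4 colors, so χ(G) = 4.
A valid 4-coloring: color 1: [6, 10, 11]; color 2: [7, 9, 15]; color 3: [5, 12, 13, 14]; color 4: [8].

χ(G) = 4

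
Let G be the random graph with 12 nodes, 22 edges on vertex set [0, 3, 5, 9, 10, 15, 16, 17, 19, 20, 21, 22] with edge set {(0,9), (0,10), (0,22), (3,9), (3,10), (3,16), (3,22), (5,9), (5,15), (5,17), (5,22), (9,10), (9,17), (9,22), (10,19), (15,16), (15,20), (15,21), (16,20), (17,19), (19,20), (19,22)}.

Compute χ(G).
Clique number ω(G) = 3 (lower bound: χ ≥ ω).
The clique on [5, 9, 17] has size 3, forcing χ ≥ 3, and the coloring below uses 3 colors, so χ(G) = 3.
A valid 3-coloring: color 1: [9, 15, 19]; color 2: [10, 16, 17, 21, 22]; color 3: [0, 3, 5, 20].

χ(G) = 3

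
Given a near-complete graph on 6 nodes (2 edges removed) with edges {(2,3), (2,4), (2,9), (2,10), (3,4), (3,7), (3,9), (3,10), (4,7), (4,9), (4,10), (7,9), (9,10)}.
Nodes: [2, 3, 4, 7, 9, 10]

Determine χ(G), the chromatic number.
χ(G) = 5

Clique number ω(G) = 5 (lower bound: χ ≥ ω).
The clique on [2, 3, 4, 9, 10] has size 5, forcing χ ≥ 5, and the coloring below uses 5 colors, so χ(G) = 5.
A valid 5-coloring: color 1: [3]; color 2: [9]; color 3: [4]; color 4: [7, 10]; color 5: [2].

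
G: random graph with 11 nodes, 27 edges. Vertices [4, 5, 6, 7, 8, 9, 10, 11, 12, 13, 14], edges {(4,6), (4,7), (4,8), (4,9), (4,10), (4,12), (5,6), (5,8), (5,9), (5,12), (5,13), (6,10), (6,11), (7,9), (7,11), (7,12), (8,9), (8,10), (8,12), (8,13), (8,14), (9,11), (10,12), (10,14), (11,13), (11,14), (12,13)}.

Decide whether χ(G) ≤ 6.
A valid 6-coloring: color 1: [8, 11]; color 2: [4, 13, 14]; color 3: [6, 9, 12]; color 4: [5, 7, 10].
(χ(G) = 4 ≤ 6.)

Yes, G is 6-colorable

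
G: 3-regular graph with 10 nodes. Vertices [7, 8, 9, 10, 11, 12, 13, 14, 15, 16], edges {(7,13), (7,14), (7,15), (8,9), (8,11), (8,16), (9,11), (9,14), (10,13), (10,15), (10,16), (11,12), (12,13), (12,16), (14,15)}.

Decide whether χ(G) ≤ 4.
Yes, G is 4-colorable

A valid 4-coloring: color 1: [11, 13, 14, 16]; color 2: [7, 8, 10, 12]; color 3: [9, 15].
(χ(G) = 3 ≤ 4.)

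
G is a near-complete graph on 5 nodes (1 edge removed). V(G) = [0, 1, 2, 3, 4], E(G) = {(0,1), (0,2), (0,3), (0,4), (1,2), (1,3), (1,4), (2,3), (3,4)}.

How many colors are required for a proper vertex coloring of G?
χ(G) = 4

Clique number ω(G) = 4 (lower bound: χ ≥ ω).
The clique on [0, 1, 2, 3] has size 4, forcing χ ≥ 4, and the coloring below uses 4 colors, so χ(G) = 4.
A valid 4-coloring: color 1: [3]; color 2: [0]; color 3: [1]; color 4: [2, 4].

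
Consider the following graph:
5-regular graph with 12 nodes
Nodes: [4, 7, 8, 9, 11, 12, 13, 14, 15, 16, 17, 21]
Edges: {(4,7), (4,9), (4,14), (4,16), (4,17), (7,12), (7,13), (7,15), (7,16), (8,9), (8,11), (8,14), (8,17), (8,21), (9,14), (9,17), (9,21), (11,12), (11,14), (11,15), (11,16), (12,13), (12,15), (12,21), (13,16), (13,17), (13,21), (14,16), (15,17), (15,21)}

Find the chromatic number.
χ(G) = 4

Clique number ω(G) = 3 (lower bound: χ ≥ ω).
Odd cycle [11, 8, 9, 4, 16] needs 3 colors (χ ≥ 3).
Vertex 14 is adjacent to every vertex of [4, 8, 9, 11, 16], which already need 3 colors among themselves, so 14 needs a new color (χ ≥ 4).
The coloring below uses 4 colors, so χ(G) = 4.
A valid 4-coloring: color 1: [4, 8, 13, 15]; color 2: [7, 14, 17, 21]; color 3: [9, 12, 16]; color 4: [11].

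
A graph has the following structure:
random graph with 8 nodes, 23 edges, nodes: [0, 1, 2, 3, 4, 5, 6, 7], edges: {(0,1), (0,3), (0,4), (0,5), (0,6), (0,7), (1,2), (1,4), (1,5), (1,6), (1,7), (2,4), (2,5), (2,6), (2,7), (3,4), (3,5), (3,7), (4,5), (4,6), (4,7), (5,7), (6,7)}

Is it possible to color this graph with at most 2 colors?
The clique on vertices [0, 1, 4, 5, 7] has size 5 > 2, so it alone needs 5 colors.

No, G is not 2-colorable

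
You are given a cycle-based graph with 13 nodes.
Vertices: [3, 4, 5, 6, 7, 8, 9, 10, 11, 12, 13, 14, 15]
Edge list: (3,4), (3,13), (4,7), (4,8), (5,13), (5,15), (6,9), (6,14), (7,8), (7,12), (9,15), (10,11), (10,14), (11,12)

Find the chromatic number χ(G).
χ(G) = 3

Clique number ω(G) = 3 (lower bound: χ ≥ ω).
The clique on [4, 7, 8] has size 3, forcing χ ≥ 3, and the coloring below uses 3 colors, so χ(G) = 3.
A valid 3-coloring: color 1: [3, 5, 7, 9, 11, 14]; color 2: [4, 6, 10, 12, 13, 15]; color 3: [8].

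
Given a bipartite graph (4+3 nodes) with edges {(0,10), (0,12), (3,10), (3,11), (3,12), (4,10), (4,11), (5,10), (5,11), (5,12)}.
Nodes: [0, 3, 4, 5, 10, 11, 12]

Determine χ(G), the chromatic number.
χ(G) = 2

Clique number ω(G) = 2 (lower bound: χ ≥ ω).
The graph is bipartite (no odd cycle), so 2 colors suffice: χ(G) = 2.
A valid 2-coloring: color 1: [10, 11, 12]; color 2: [0, 3, 4, 5].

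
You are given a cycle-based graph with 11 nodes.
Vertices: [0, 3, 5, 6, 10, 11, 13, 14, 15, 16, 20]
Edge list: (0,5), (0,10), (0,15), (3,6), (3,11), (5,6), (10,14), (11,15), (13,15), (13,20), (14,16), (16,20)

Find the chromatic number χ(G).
Clique number ω(G) = 2 (lower bound: χ ≥ ω).
Odd cycle [14, 16, 20, 13, 15, 0, 10] needs 3 colors (χ ≥ 3).
The coloring below uses 3 colors, so χ(G) = 3.
A valid 3-coloring: color 1: [0, 6, 11, 13, 16]; color 2: [3, 5, 14, 15, 20]; color 3: [10].

χ(G) = 3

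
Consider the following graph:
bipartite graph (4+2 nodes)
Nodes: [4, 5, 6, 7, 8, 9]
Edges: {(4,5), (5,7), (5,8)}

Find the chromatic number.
Clique number ω(G) = 2 (lower bound: χ ≥ ω).
The graph is bipartite (no odd cycle), so 2 colors suffice: χ(G) = 2.
A valid 2-coloring: color 1: [5, 6, 9]; color 2: [4, 7, 8].

χ(G) = 2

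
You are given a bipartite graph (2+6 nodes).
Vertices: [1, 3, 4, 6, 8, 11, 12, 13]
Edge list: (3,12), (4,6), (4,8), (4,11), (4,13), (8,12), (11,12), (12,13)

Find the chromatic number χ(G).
χ(G) = 2

Clique number ω(G) = 2 (lower bound: χ ≥ ω).
The graph is bipartite (no odd cycle), so 2 colors suffice: χ(G) = 2.
A valid 2-coloring: color 1: [1, 4, 12]; color 2: [3, 6, 8, 11, 13].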